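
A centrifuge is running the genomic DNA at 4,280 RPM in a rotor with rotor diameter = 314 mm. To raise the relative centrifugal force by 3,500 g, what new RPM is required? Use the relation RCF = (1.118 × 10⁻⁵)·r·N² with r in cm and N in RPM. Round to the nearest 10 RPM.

N₂ ≈ 6190 RPM

r = 314 mm / 2 = 157 mm = 15.7 cm
Current RCF = 1.118 × 10⁻⁵ × 15.7 × (4280)² = 1.118 × 10⁻⁵ × 15.7 × 18,318,400 ≈ 3,215.4 × g
Target RCF = 3,215.4 + 3,500 = 6,715.4 × g
N² = 6,715.4 / (17.5526 × 10⁻⁵) = 38,258,720
N ≈ √38,258,720 ≈ 6,185.4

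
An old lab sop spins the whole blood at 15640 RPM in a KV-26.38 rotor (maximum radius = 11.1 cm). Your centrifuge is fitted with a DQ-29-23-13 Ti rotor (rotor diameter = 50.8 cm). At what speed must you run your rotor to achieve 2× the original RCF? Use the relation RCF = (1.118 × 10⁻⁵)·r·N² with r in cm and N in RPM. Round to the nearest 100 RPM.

14600 RPM

RCF_original = 1.118 × 10⁻⁵ × 11.1 × (15640)² = 1.118 × 10⁻⁵ × 11.1 × 244,609,600 ≈ 30,355.6 × g
Target RCF = 2 × 30,355.6 ≈ 60,711.2 × g
Your rotor: r = 50.8 / 2 = 25.4 cm
60,711.2 = 1.118 × 10⁻⁵ × 25.4 × N²
N² = 60,711.2 / (28.3972 × 10⁻⁵) = 213,792,909
N ≈ √213,792,909 ≈ 14,621.7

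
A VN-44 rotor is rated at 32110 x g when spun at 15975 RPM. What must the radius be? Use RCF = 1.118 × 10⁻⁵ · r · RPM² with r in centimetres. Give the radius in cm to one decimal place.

32110 = 1.118 × 10⁻⁵ × r × (15975)²
r = 32110 / (1.118 × 10⁻⁵ × 255,200,625) = 32110 / 2853.143 ≈ 11.254 cm

≈ 11.3 cm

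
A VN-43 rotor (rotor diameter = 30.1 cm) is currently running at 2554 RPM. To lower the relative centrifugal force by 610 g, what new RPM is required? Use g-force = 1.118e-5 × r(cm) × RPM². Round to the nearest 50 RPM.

r = 30.1 / 2 = 15.05 cm
Current RCF = 1.118 × 10⁻⁵ × 15.05 × (2554)² = 1.118 × 10⁻⁵ × 15.05 × 6,522,916 ≈ 1,097.5 × g
Target RCF = 1,097.5 − 610 = 487.5 × g
N² = 487.5 / (16.8259 × 10⁻⁵) = 2,897,319
N ≈ √2,897,319 ≈ 1,702.2

1700 RPM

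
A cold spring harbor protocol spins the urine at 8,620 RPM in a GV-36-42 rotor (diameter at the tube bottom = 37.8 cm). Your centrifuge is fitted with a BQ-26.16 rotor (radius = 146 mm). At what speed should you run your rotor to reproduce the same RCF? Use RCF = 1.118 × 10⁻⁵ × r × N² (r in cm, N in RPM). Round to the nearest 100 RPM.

Original rotor: r = 37.8 / 2 = 18.9 cm
RCF = 1.118 × 10⁻⁵ × r × N²
RCF_original = 1.118 × 10⁻⁵ × 18.9 × (8620)² = 1.118 × 10⁻⁵ × 18.9 × 74,304,400 ≈ 15,700.7 × g
Your rotor: r = 146 mm = 14.6 cm
15,700.7 = 1.118 × 10⁻⁵ × 14.6 × N²
N² = 15,700.7 / (16.3228 × 10⁻⁵) = 96,188,767
N ≈ √96,188,767 ≈ 9,807.6

9800 RPM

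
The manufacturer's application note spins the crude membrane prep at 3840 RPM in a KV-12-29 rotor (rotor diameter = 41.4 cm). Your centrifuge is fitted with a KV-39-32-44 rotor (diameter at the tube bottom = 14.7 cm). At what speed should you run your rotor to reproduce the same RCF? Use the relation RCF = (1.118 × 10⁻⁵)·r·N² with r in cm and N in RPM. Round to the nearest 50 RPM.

≈ 6450 RPM

Original rotor: r = 41.4 / 2 = 20.7 cm
RCF = 1.118 × 10⁻⁵ × r × N²
RCF_original = 1.118 × 10⁻⁵ × 20.7 × (3840)² = 1.118 × 10⁻⁵ × 20.7 × 14,745,600 ≈ 3,412.5 × g
Your rotor: r = 14.7 / 2 = 7.35 cm
3,412.5 = 1.118 × 10⁻⁵ × 7.35 × N²
N² = 3,412.5 / (8.2173 × 10⁻⁵) = 41,528,239
N ≈ √41,528,239 ≈ 6,444.2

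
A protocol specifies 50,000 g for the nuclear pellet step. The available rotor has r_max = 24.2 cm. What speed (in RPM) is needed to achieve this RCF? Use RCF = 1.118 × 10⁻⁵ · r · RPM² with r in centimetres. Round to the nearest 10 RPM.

RCF = 1.118 × 10⁻⁵ × r × N²
50,000 = 1.118 × 10⁻⁵ × 24.2 × N²
N² = 50,000 / (27.0556 × 10⁻⁵) = 184,804,625
N ≈ √184,804,625 ≈ 13,594.3

N ≈ 13590 RPM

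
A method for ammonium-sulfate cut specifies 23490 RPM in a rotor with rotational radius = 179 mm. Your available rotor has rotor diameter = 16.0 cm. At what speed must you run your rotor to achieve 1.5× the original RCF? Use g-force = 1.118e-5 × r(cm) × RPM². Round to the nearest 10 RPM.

Original rotor: r = 179 mm = 17.9 cm
RCF_original = 1.118 × 10⁻⁵ × 17.9 × (23490)² = 1.118 × 10⁻⁵ × 17.9 × 551,780,100 ≈ 110,423.3 × g
Target RCF = 1.5 × 110,423.3 ≈ 165,635 × g
Your rotor: r = 16.0 / 2 = 8 cm
165,635 = 1.118 × 10⁻⁵ × 8 × N²
N² = 165,635 / (8.944 × 10⁻⁵) = 1,851,911,896
N ≈ √1,851,911,896 ≈ 43,033.8

≈ 43030 RPM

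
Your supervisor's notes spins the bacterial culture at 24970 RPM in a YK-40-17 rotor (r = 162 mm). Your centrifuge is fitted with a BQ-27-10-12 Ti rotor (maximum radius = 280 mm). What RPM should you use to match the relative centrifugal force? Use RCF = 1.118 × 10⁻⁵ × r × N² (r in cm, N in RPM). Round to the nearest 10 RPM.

Original rotor: r = 162 mm = 16.2 cm
RCF_original = 1.118 × 10⁻⁵ × 16.2 × (24970)² = 1.118 × 10⁻⁵ × 16.2 × 623,500,900 ≈ 112,926 × g
Your rotor: r = 280 mm = 28.0 cm
112,926 = 1.118 × 10⁻⁵ × 28 × N²
N² = 112,926 / (31.304 × 10⁻⁵) = 360,739,842
N ≈ √360,739,842 ≈ 18,993.2

≈ 18990 RPM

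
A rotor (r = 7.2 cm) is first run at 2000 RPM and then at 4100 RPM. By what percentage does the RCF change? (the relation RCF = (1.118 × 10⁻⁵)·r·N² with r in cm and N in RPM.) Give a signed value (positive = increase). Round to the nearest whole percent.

RCF ∝ N², so the ratio is (4100/2000)² = (2.050000)² = 4.2025.
Change = 4.2025 − 1 = +3.2025 → +320.2%.

+320%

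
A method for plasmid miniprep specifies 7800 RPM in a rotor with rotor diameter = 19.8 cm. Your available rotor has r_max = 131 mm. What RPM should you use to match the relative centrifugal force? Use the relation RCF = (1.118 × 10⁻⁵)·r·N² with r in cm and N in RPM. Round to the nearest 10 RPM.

Original rotor: r = 19.8 / 2 = 9.9 cm
RCF = 1.118 × 10⁻⁵ × r × N²
RCF_original = 1.118 × 10⁻⁵ × 9.9 × (7800)² = 1.118 × 10⁻⁵ × 9.9 × 60,840,000 ≈ 6,733.9 × g
Your rotor: r = 131 mm = 13.1 cm
6,733.9 = 1.118 × 10⁻⁵ × 13.1 × N²
N² = 6,733.9 / (14.6458 × 10⁻⁵) = 45,978,369
N ≈ √45,978,369 ≈ 6,780.7

≈ 6780 RPM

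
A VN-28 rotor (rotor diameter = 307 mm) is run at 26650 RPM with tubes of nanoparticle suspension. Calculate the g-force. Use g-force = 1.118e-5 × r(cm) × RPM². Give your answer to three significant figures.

122000 ×g

r = 307 mm / 2 = 153.5 mm = 15.35 cm
RCF = 1.118 × 10⁻⁵ × 15.35 × (26650)² = 1.118 × 10⁻⁵ × 15.35 × 710,222,500 ≈ 121,883.4 × g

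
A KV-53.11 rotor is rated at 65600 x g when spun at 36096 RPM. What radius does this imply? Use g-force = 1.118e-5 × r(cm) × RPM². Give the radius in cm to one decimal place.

r ≈ 4.5 cm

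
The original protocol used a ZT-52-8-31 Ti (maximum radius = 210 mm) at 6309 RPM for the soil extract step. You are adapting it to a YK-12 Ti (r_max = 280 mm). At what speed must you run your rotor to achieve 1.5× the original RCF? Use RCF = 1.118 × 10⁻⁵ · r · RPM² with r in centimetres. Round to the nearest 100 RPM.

Original rotor: r = 210 mm = 21.0 cm
RCF_original = 1.118 × 10⁻⁵ × 21 × (6309)² = 1.118 × 10⁻⁵ × 21 × 39,803,481 ≈ 9,345.1 × g
Target RCF = 1.5 × 9,345.1 ≈ 14,017.7 × g
Your rotor: r = 280 mm = 28.0 cm
14,017.7 = 1.118 × 10⁻⁵ × 28 × N²
N² = 14,017.7 / (31.304 × 10⁻⁵) = 44,779,261
N ≈ √44,779,261 ≈ 6,691.7

≈ 6700 RPM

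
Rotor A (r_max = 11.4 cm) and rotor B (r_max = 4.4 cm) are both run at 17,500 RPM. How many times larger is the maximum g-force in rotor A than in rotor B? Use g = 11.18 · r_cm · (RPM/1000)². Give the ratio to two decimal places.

2.59

At fixed N, RCF ∝ r, so RCF_A/RCF_B = r_A/r_B = 11.4 / 4.4 = 2.5909.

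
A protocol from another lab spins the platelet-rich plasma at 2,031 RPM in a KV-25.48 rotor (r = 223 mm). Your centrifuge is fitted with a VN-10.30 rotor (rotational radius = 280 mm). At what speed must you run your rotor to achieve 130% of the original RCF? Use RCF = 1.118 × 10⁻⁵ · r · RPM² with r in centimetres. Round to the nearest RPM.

Original rotor: r = 223 mm = 22.3 cm
RCF_original = 1.118 × 10⁻⁵ × 22.3 × (2031)² = 1.118 × 10⁻⁵ × 22.3 × 4,124,961 ≈ 1,028.4 × g
Target RCF = 1.3 × 1,028.4 ≈ 1,336.9 × g
Your rotor: r = 280 mm = 28.0 cm
1,336.9 = 1.118 × 10⁻⁵ × 28 × N²
N² = 1,336.9 / (31.304 × 10⁻⁵) = 4,270,700
N ≈ √4,270,700 ≈ 2,066.6

≈ 2067 RPM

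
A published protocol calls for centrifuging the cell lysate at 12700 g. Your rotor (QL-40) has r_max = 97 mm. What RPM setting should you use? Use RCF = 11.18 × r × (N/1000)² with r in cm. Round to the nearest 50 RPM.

r = 97 mm = 9.7 cm
12,700 = 11.18 × 9.7 × (N/1000)²
(N/1000)² = 12,700 / 108.446 = 117.109
N = 1000 × √117.109 ≈ 10,821.7

≈ 10800 RPM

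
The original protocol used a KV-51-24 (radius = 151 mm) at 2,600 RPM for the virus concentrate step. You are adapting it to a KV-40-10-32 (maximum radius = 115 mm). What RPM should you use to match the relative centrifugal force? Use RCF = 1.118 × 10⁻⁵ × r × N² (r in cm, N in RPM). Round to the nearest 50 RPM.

Original rotor: r = 151 mm = 15.1 cm
RCF_original = 1.118 × 10⁻⁵ × 15.1 × (2600)² = 1.118 × 10⁻⁵ × 15.1 × 6,760,000 ≈ 1,141.2 × g
Your rotor: r = 115 mm = 11.5 cm
1,141.2 = 1.118 × 10⁻⁵ × 11.5 × N²
N² = 1,141.2 / (12.857 × 10⁻⁵) = 8,876,099
N ≈ √8,876,099 ≈ 2,979.3

3000 RPM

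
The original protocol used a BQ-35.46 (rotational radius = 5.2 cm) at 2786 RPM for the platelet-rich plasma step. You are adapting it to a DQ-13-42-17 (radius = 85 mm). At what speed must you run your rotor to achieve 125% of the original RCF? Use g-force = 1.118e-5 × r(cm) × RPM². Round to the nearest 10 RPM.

2440 RPM

RCF_original = 1.118 × 10⁻⁵ × 5.2 × (2786)² = 1.118 × 10⁻⁵ × 5.2 × 7,761,796 ≈ 451.2 × g
Target RCF = 1.25 × 451.2 ≈ 564 × g
Your rotor: r = 85 mm = 8.5 cm
564 = 1.118 × 10⁻⁵ × 8.5 × N²
N² = 564 / (9.503 × 10⁻⁵) = 5,934,968
N ≈ √5,934,968 ≈ 2,436.2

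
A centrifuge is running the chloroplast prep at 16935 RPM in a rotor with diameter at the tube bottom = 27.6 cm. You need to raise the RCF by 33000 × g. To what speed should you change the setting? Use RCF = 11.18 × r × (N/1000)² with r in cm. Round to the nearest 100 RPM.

N₂ ≈ 22400 RPM

r = 27.6 / 2 = 13.8 cm
Current RCF = 11.18 × 13.8 × (16.935)² = 11.18 × 13.8 × 286.794225 ≈ 44,247.8 × g
Target RCF = 44,247.8 + 33,000 = 77,247.8 × g
(N/1000)² = 77,247.8 / 154.284 = 500.6857
N = 1000 × √500.6857 ≈ 22,376.0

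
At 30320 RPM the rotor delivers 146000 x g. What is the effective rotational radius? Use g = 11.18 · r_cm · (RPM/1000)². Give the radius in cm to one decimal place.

r ≈ 14.2 cm

146000 = 11.18 × r × (30.32)²
r = 146000 / (11.18 × 919.3024) = 146000 / 10277.8 ≈ 14.205 cm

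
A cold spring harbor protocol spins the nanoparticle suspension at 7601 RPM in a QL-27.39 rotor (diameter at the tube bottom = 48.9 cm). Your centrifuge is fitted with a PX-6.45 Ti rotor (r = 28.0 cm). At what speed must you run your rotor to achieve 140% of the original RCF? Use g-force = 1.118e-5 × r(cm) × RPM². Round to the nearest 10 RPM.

8400 RPM

Original rotor: r = 48.9 / 2 = 24.45 cm
RCF = 1.118 × 10⁻⁵ × r × N²
RCF_original = 1.118 × 10⁻⁵ × 24.45 × (7601)² = 1.118 × 10⁻⁵ × 24.45 × 57,775,201 ≈ 15,792.9 × g
Target RCF = 1.4 × 15,792.9 ≈ 22,110.1 × g
22,110.1 = 1.118 × 10⁻⁵ × 28 × N²
N² = 22,110.1 / (31.304 × 10⁻⁵) = 70,630,271
N ≈ √70,630,271 ≈ 8,404.2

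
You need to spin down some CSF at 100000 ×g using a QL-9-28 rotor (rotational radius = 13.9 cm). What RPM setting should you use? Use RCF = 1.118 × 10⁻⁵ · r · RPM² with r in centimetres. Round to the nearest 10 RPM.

25370 RPM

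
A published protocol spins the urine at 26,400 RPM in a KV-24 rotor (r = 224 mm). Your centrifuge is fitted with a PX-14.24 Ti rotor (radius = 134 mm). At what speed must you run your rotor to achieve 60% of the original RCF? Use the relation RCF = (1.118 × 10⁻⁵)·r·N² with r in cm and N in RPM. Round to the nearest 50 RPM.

26450 RPM

Original rotor: r = 224 mm = 22.4 cm
RCF_original = 1.118 × 10⁻⁵ × 22.4 × (26400)² = 1.118 × 10⁻⁵ × 22.4 × 696,960,000 ≈ 174,541.1 × g
Target RCF = 0.6 × 174,541.1 ≈ 104,724.7 × g
Your rotor: r = 134 mm = 13.4 cm
104,724.7 = 1.118 × 10⁻⁵ × 13.4 × N²
N² = 104,724.7 / (14.9812 × 10⁻⁵) = 699,040,798
N ≈ √699,040,798 ≈ 26,439.4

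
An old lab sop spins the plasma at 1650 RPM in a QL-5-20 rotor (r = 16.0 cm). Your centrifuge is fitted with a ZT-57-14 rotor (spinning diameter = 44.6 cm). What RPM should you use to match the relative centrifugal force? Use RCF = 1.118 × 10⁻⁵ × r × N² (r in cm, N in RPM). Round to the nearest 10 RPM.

1400 RPM

RCF = 1.118 × 10⁻⁵ × r × N²
RCF_original = 1.118 × 10⁻⁵ × 16 × (1650)² = 1.118 × 10⁻⁵ × 16 × 2,722,500 ≈ 487 × g
Your rotor: r = 44.6 / 2 = 22.3 cm
487 = 1.118 × 10⁻⁵ × 22.3 × N²
N² = 487 / (24.9314 × 10⁻⁵) = 1,953,360
N ≈ √1,953,360 ≈ 1,397.6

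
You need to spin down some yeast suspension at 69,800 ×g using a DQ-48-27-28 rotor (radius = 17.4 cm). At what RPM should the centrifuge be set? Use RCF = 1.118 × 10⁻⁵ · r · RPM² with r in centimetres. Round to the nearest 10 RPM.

≈ 18940 RPM

RCF = 1.118 × 10⁻⁵ × r × N²
69,800 = 1.118 × 10⁻⁵ × 17.4 × N²
N² = 69,800 / (19.4532 × 10⁻⁵) = 358,809,862
N ≈ √358,809,862 ≈ 18,942.3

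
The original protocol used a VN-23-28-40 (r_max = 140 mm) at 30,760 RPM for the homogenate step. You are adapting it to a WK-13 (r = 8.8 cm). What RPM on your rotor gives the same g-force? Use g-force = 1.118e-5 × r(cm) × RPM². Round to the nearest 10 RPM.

Original rotor: r = 140 mm = 14.0 cm
RCF_original = 1.118 × 10⁻⁵ × 14 × (30760)² = 1.118 × 10⁻⁵ × 14 × 946,177,600 ≈ 148,095.7 × g
148,095.7 = 1.118 × 10⁻⁵ × 8.8 × N²
N² = 148,095.7 / (9.8384 × 10⁻⁵) = 1,505,282,363
N ≈ √1,505,282,363 ≈ 38,798.0

38800 RPM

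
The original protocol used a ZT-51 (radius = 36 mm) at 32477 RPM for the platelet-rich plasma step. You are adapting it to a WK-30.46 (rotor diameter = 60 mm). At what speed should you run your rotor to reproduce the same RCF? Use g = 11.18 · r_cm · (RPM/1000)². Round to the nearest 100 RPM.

Original rotor: r = 36 mm = 3.6 cm
RCF_original = 11.18 × 3.6 × (32.477)² = 11.18 × 3.6 × 1,054.755529 ≈ 42,451.8 × g
Your rotor: r = 60 mm / 2 = 30 mm = 3 cm
42,451.8 = 11.18 × 3 × (N/1000)²
(N/1000)² = 42,451.8 / 33.54 = 1265.707
N = 1000 × √1265.707 ≈ 35,576.8

35600 RPM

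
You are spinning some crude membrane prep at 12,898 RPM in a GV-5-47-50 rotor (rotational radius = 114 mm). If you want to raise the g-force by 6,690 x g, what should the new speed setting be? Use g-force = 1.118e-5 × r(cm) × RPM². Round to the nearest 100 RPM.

r = 114 mm = 11.4 cm
Current RCF = 1.118 × 10⁻⁵ × 11.4 × (12898)² = 1.118 × 10⁻⁵ × 11.4 × 166,358,404 ≈ 21,202.7 × g
Target RCF = 21,202.7 + 6,690 = 27,892.7 × g
N² = 27,892.7 / (12.7452 × 10⁻⁵) = 218,848,665
N ≈ √218,848,665 ≈ 14,793.5

≈ 14800 RPM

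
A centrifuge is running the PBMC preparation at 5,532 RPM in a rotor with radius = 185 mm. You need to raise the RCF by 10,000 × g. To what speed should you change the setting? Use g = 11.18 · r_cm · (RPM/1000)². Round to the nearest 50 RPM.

r = 185 mm = 18.5 cm
Current RCF = 11.18 × 18.5 × (5.532)² = 11.18 × 18.5 × 30.603024 ≈ 6,329.6 × g
Target RCF = 6,329.6 + 10,000 = 16,329.6 × g
(N/1000)² = 16,329.6 / 206.83 = 78.9518
N = 1000 × √78.9518 ≈ 8,885.5

≈ 8900 RPM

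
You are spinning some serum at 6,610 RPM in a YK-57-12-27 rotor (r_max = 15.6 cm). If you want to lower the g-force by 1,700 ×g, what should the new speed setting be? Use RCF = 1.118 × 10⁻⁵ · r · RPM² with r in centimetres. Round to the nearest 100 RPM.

≈ 5800 RPM

Current RCF = 1.118 × 10⁻⁵ × 15.6 × (6610)² = 1.118 × 10⁻⁵ × 15.6 × 43,692,100 ≈ 7,620.3 × g
Target RCF = 7,620.3 − 1,700 = 5,920.3 × g
N² = 5,920.3 / (17.4408 × 10⁻⁵) = 33,945,117
N ≈ √33,945,117 ≈ 5,826.2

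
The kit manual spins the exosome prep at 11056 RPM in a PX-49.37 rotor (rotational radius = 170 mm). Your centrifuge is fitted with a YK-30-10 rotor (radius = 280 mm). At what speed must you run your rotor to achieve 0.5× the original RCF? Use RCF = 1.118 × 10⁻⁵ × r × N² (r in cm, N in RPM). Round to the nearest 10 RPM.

≈ 6090 RPM

Original rotor: r = 170 mm = 17.0 cm
RCF = 1.118 × 10⁻⁵ × r × N²
RCF_original = 1.118 × 10⁻⁵ × 17 × (11056)² = 1.118 × 10⁻⁵ × 17 × 122,235,136 ≈ 23,232 × g
Target RCF = 0.5 × 23,232 ≈ 11,616 × g
Your rotor: r = 280 mm = 28.0 cm
11,616 = 1.118 × 10⁻⁵ × 28 × N²
N² = 11,616 / (31.304 × 10⁻⁵) = 37,107,079
N ≈ √37,107,079 ≈ 6,091.6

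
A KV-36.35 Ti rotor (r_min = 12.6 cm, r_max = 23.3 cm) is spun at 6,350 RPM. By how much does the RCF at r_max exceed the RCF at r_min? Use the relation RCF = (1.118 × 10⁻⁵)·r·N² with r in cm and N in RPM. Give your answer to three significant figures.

ΔRCF = 1.118 × 10⁻⁵ × (r_max − r_min) × N² = 1.118 × 10⁻⁵ × 10.7 × 40,322,500 ≈ 4,823.6

4820 ×g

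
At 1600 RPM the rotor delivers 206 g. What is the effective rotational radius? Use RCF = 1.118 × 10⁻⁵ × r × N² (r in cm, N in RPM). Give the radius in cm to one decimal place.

r ≈ 7.2 cm

RCF = 1.118 × 10⁻⁵ × r × N²
206 = 1.118 × 10⁻⁵ × r × (1600)²
r = 206 / (1.118 × 10⁻⁵ × 2,560,000) = 206 / 28.6208 ≈ 7.198 cm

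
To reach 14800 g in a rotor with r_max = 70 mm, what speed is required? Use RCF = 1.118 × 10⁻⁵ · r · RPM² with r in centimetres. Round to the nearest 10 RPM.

r = 70 mm = 7.0 cm
RCF = 1.118 × 10⁻⁵ × r × N²
14,800 = 1.118 × 10⁻⁵ × 7 × N²
N² = 14,800 / (7.826 × 10⁻⁵) = 189,113,212
N ≈ √189,113,212 ≈ 13,751.8

N ≈ 13750 RPM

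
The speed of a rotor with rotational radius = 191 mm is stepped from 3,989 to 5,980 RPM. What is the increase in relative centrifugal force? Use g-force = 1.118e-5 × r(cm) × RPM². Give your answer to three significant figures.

r = 191 mm = 19.1 cm
RCF₁ = 1.118 × 10⁻⁵ × 19.1 × (3989)² = 1.118 × 10⁻⁵ × 19.1 × 15,912,121 ≈ 3,397.8 × g
RCF₂ = 1.118 × 10⁻⁵ × 19.1 × (5980)² = 1.118 × 10⁻⁵ × 19.1 × 35,760,400 ≈ 7,636.2 × g
Increase = 7,636.2 − 3,397.8 = 4,238.4

≈ 4240 g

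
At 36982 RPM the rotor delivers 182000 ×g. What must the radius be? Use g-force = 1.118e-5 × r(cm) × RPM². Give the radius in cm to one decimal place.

182000 = 1.118 × 10⁻⁵ × r × (36982)²
r = 182000 / (1.118 × 10⁻⁵ × 1,367,668,324) = 182000 / 15290.53 ≈ 11.903 cm

11.9 cm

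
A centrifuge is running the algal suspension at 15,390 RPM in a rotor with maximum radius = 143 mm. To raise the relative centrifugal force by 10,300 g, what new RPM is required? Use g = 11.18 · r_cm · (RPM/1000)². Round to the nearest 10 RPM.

r = 143 mm = 14.3 cm
Current RCF = 11.18 × 14.3 × (15.39)² = 11.18 × 14.3 × 236.8521 ≈ 37,866.5 × g
Target RCF = 37,866.5 + 10,300 = 48,166.5 × g
(N/1000)² = 48,166.5 / 159.874 = 301.2779
N = 1000 × √301.2779 ≈ 17,357.4

17360 RPM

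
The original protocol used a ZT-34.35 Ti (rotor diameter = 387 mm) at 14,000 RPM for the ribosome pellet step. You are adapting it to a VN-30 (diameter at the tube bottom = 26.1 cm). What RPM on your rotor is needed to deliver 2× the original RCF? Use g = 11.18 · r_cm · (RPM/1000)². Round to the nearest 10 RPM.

Original rotor: r = 387 mm / 2 = 193.5 mm = 19.35 cm
RCF_original = 11.18 × 19.35 × (14)² = 11.18 × 19.35 × 196 ≈ 42,401.3 × g
Target RCF = 2 × 42,401.3 ≈ 84,802.6 × g
Your rotor: r = 26.1 / 2 = 13.05 cm
84,802.6 = 11.18 × 13.05 × (N/1000)²
(N/1000)² = 84,802.6 / 145.899 = 581.2418
N = 1000 × √581.2418 ≈ 24,109.0

≈ 24110 RPM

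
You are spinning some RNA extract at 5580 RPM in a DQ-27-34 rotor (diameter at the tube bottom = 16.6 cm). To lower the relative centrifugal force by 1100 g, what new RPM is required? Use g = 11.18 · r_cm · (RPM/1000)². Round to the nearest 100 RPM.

r = 16.6 / 2 = 8.3 cm
Current RCF = 11.18 × 8.3 × (5.58)² = 11.18 × 8.3 × 31.1364 ≈ 2,889.3 × g
Target RCF = 2,889.3 − 1,100 = 1,789.3 × g
(N/1000)² = 1,789.3 / 92.794 = 19.2825
N = 1000 × √19.2825 ≈ 4,391.2

N₂ ≈ 4400 RPM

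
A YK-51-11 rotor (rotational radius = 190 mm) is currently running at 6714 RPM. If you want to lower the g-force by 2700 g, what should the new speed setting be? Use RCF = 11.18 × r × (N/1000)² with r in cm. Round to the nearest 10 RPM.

r = 190 mm = 19.0 cm
Current RCF = 11.18 × 19 × (6.714)² = 11.18 × 19 × 45.077796 ≈ 9,575.4 × g
Target RCF = 9,575.4 − 2,700 = 6,875.4 × g
(N/1000)² = 6,875.4 / 212.42 = 32.36701
N = 1000 × √32.36701 ≈ 5,689.2

≈ 5690 RPM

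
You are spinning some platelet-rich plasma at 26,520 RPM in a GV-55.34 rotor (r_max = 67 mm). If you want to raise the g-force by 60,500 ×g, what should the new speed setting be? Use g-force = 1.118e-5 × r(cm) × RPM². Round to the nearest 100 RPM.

r = 67 mm = 6.7 cm
Current RCF = 1.118 × 10⁻⁵ × 6.7 × (26520)² = 1.118 × 10⁻⁵ × 6.7 × 703,310,400 ≈ 52,682.2 × g
Target RCF = 52,682.2 + 60,500 = 113,182.2 × g
N² = 113,182.2 / (7.4906 × 10⁻⁵) = 1,510,989,774
N ≈ √1,510,989,774 ≈ 38,871.5

N₂ ≈ 38900 RPM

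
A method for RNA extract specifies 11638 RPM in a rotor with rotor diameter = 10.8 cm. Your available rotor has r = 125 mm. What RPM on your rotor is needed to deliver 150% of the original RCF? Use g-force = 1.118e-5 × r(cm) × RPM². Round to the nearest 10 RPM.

≈ 9370 RPM

Original rotor: r = 10.8 / 2 = 5.4 cm
RCF_original = 1.118 × 10⁻⁵ × 5.4 × (11638)² = 1.118 × 10⁻⁵ × 5.4 × 135,443,044 ≈ 8,177 × g
Target RCF = 1.5 × 8,177 ≈ 12,265.5 × g
Your rotor: r = 125 mm = 12.5 cm
12,265.5 = 1.118 × 10⁻⁵ × 12.5 × N²
N² = 12,265.5 / (13.975 × 10⁻⁵) = 87,767,442
N ≈ √87,767,442 ≈ 9,368.4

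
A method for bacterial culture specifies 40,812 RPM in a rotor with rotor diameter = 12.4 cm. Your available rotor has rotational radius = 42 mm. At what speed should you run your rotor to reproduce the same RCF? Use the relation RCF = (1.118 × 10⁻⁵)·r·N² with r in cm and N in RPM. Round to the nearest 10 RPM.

Original rotor: r = 12.4 / 2 = 6.2 cm
RCF_original = 1.118 × 10⁻⁵ × 6.2 × (40812)² = 1.118 × 10⁻⁵ × 6.2 × 1,665,619,344 ≈ 115,454.1 × g
Your rotor: r = 42 mm = 4.2 cm
115,454.1 = 1.118 × 10⁻⁵ × 4.2 × N²
N² = 115,454.1 / (4.6956 × 10⁻⁵) = 2,458,772,042
N ≈ √2,458,772,042 ≈ 49,586.0

49590 RPM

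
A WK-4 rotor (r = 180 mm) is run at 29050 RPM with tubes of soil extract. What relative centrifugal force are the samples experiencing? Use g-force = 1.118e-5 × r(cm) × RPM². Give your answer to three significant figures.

r = 180 mm = 18.0 cm
RCF = 1.118 × 10⁻⁵ × r × N²
RCF = 1.118 × 10⁻⁵ × 18 × (29050)² = 1.118 × 10⁻⁵ × 18 × 843,902,500 ≈ 169,826.9 × g

≈ 170000 g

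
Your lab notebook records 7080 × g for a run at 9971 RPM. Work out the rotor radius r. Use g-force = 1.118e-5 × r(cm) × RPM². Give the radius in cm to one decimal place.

≈ 6.4 cm

RCF = 1.118 × 10⁻⁵ × r × N²
7080 = 1.118 × 10⁻⁵ × r × (9971)²
r = 7080 / (1.118 × 10⁻⁵ × 99,420,841) = 7080 / 1111.525 ≈ 6.370 cm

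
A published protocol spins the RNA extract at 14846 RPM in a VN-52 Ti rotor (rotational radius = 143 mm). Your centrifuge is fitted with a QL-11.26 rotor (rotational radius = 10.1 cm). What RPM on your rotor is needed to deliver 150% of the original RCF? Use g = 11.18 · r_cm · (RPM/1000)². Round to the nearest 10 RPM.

≈ 21640 RPM

Original rotor: r = 143 mm = 14.3 cm
RCF_original = 11.18 × 14.3 × (14.846)² = 11.18 × 14.3 × 220.403716 ≈ 35,236.8 × g
Target RCF = 1.5 × 35,236.8 ≈ 52,855.2 × g
52,855.2 = 11.18 × 10.1 × (N/1000)²
(N/1000)² = 52,855.2 / 112.918 = 468.0848
N = 1000 × √468.0848 ≈ 21,635.3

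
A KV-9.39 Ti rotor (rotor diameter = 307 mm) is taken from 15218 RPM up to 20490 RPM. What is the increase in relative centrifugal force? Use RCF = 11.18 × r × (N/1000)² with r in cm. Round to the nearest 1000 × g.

r = 307 mm / 2 = 153.5 mm = 15.35 cm
RCF₁ = 11.18 × 15.35 × (15.218)² = 11.18 × 15.35 × 231.587524 ≈ 39,743.4 × g
RCF₂ = 11.18 × 15.35 × (20.49)² = 11.18 × 15.35 × 419.8401 ≈ 72,050 × g
Increase = 72,050 − 39,743.4 = 32,306.6

32000 g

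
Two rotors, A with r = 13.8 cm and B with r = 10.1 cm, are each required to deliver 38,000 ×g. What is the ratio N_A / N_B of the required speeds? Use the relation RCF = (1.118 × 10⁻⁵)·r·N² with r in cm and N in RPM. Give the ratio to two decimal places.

0.86

At fixed RCF, N ∝ 1/√r, so N_A/N_B = √(r_B/r_A) = √(10.1/13.8) = √0.731884 = 0.8555.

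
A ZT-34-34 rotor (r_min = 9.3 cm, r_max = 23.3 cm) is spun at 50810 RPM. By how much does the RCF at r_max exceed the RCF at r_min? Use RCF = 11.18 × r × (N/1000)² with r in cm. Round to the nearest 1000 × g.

≈ 404000 g

RCF_max = 11.18 × 23.3 × (50.81)² = 11.18 × 23.3 × 2,581.6561 ≈ 672,505.9 × g
RCF_min = 11.18 × 9.3 × (50.81)² = 11.18 × 9.3 × 2,581.6561 ≈ 268,425.1 × g
ΔRCF = 672,505.9 − 268,425.1 = 404,080.8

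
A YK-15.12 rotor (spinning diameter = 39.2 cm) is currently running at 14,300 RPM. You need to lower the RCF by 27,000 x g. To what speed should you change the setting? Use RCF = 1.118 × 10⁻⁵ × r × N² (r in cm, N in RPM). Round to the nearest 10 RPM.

N₂ ≈ 9020 RPM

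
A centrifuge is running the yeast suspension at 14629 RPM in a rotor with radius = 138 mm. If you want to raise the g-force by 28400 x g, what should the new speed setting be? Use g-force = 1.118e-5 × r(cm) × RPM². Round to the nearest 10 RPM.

19950 RPM

r = 138 mm = 13.8 cm
Current RCF = 1.118 × 10⁻⁵ × 13.8 × (14629)² = 1.118 × 10⁻⁵ × 13.8 × 214,007,641 ≈ 33,018 × g
Target RCF = 33,018 + 28,400 = 61,418 × g
N² = 61,418 / (15.4284 × 10⁻⁵) = 398,084,053
N ≈ √398,084,053 ≈ 19,952.0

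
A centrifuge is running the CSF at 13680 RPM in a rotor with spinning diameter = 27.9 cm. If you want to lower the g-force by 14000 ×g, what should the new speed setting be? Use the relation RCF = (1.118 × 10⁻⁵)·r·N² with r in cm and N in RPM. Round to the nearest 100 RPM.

r = 27.9 / 2 = 13.95 cm
Current RCF = 1.118 × 10⁻⁵ × 13.95 × (13680)² = 1.118 × 10⁻⁵ × 13.95 × 187,142,400 ≈ 29,186.9 × g
Target RCF = 29,186.9 − 14,000 = 15,186.9 × g
N² = 15,186.9 / (15.5961 × 10⁻⁵) = 97,376,267
N ≈ √97,376,267 ≈ 9,867.9

≈ 9900 RPM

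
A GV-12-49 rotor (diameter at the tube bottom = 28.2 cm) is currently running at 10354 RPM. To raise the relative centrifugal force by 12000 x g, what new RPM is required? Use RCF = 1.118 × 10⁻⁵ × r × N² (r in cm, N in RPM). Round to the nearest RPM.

N₂ ≈ 13540 RPM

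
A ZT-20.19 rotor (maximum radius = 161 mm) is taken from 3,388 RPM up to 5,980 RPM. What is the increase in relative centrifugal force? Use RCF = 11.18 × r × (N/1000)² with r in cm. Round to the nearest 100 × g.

r = 161 mm = 16.1 cm
RCF₁ = 11.18 × 16.1 × (3.388)² = 11.18 × 16.1 × 11.478544 ≈ 2,066.1 × g
RCF₂ = 11.18 × 16.1 × (5.98)² = 11.18 × 16.1 × 35.7604 ≈ 6,436.8 × g
Increase = 6,436.8 − 2,066.1 = 4,370.7

4400 g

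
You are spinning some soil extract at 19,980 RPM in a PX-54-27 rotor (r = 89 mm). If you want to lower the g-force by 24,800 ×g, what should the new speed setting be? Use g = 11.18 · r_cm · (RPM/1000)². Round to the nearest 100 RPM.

r = 89 mm = 8.9 cm
Current RCF = 11.18 × 8.9 × (19.98)² = 11.18 × 8.9 × 399.2004 ≈ 39,721.2 × g
Target RCF = 39,721.2 − 24,800 = 14,921.2 × g
(N/1000)² = 14,921.2 / 99.502 = 149.9588
N = 1000 × √149.9588 ≈ 12,245.8

≈ 12200 RPM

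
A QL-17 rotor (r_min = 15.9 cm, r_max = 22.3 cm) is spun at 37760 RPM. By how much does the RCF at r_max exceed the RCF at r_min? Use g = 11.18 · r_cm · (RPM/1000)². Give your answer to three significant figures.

ΔRCF ≈ 102000 x g

RCF_max = 11.18 × 22.3 × (37.76)² = 11.18 × 22.3 × 1,425.8176 ≈ 355,476.3 × g
RCF_min = 11.18 × 15.9 × (37.76)² = 11.18 × 15.9 × 1,425.8176 ≈ 253,456.2 × g
ΔRCF = 355,476.3 − 253,456.2 = 102,020.1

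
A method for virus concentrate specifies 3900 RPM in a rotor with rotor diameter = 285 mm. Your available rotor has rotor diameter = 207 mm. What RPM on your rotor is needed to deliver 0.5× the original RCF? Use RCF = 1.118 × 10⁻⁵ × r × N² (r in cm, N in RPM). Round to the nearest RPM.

Original rotor: r = 285 mm / 2 = 142.5 mm = 14.25 cm
RCF_original = 1.118 × 10⁻⁵ × 14.25 × (3900)² = 1.118 × 10⁻⁵ × 14.25 × 15,210,000 ≈ 2,423.2 × g
Target RCF = 0.5 × 2,423.2 ≈ 1,211.6 × g
Your rotor: r = 207 mm / 2 = 103.5 mm = 10.35 cm
1,211.6 = 1.118 × 10⁻⁵ × 10.35 × N²
N² = 1,211.6 / (11.5713 × 10⁻⁵) = 10,470,734
N ≈ √10,470,734 ≈ 3,235.9

3236 RPM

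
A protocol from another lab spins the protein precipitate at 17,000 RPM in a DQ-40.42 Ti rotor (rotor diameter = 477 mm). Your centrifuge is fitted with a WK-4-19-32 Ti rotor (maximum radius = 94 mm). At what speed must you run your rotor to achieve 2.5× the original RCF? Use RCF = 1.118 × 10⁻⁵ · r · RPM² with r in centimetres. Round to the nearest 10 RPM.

≈ 42820 RPM

Original rotor: r = 477 mm / 2 = 238.5 mm = 23.85 cm
RCF_original = 1.118 × 10⁻⁵ × 23.85 × (17000)² = 1.118 × 10⁻⁵ × 23.85 × 289,000,000 ≈ 77,059.8 × g
Target RCF = 2.5 × 77,059.8 ≈ 192,649.5 × g
Your rotor: r = 94 mm = 9.4 cm
192,649.5 = 1.118 × 10⁻⁵ × 9.4 × N²
N² = 192,649.5 / (10.5092 × 10⁻⁵) = 1,833,150,953
N ≈ √1,833,150,953 ≈ 42,815.3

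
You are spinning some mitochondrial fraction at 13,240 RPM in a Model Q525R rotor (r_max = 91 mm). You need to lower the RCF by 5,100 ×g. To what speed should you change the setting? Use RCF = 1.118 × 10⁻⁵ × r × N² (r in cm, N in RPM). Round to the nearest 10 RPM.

N₂ ≈ 11190 RPM

r = 91 mm = 9.1 cm
Current RCF = 1.118 × 10⁻⁵ × 9.1 × (13240)² = 1.118 × 10⁻⁵ × 9.1 × 175,297,600 ≈ 17,834.4 × g
Target RCF = 17,834.4 − 5,100 = 12,734.4 × g
N² = 12,734.4 / (10.1738 × 10⁻⁵) = 125,168,570
N ≈ √125,168,570 ≈ 11,187.9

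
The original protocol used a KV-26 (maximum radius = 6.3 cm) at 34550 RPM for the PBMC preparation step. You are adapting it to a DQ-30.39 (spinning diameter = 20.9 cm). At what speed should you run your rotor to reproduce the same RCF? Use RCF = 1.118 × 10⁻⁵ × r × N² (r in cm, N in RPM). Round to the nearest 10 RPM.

RCF_original = 1.118 × 10⁻⁵ × 6.3 × (34550)² = 1.118 × 10⁻⁵ × 6.3 × 1,193,702,500 ≈ 84,077.2 × g
Your rotor: r = 20.9 / 2 = 10.45 cm
84,077.2 = 1.118 × 10⁻⁵ × 10.45 × N²
N² = 84,077.2 / (11.6831 × 10⁻⁵) = 719,648,039
N ≈ √719,648,039 ≈ 26,826.3

26830 RPM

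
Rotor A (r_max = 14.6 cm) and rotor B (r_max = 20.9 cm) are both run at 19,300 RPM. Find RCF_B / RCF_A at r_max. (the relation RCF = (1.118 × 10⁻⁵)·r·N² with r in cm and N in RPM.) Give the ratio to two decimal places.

At fixed N, RCF ∝ r, so RCF_B/RCF_A = r_B/r_A = 20.9 / 14.6 = 1.4315.

1.43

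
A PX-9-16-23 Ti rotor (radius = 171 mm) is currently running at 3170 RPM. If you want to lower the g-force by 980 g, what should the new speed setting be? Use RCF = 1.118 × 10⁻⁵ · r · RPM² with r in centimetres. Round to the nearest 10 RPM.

≈ 2220 RPM

r = 171 mm = 17.1 cm
Current RCF = 1.118 × 10⁻⁵ × 17.1 × (3170)² = 1.118 × 10⁻⁵ × 17.1 × 10,048,900 ≈ 1,921.1 × g
Target RCF = 1,921.1 − 980 = 941.1 × g
N² = 941.1 / (19.1178 × 10⁻⁵) = 4,922,638
N ≈ √4,922,638 ≈ 2,218.7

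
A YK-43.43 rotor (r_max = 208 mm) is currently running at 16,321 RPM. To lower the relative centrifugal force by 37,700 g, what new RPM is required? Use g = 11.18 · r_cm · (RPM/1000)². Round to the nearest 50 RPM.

r = 208 mm = 20.8 cm
Current RCF = 11.18 × 20.8 × (16.321)² = 11.18 × 20.8 × 266.375041 ≈ 61,943.9 × g
Target RCF = 61,943.9 − 37,700 = 24,243.9 × g
(N/1000)² = 24,243.9 / 232.544 = 104.2551
N = 1000 × √104.2551 ≈ 10,210.5

N₂ ≈ 10200 RPM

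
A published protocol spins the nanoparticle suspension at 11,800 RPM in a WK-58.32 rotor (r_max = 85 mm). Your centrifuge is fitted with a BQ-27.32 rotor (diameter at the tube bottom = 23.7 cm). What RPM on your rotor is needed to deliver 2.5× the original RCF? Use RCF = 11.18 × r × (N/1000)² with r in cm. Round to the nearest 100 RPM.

15800 RPM

Original rotor: r = 85 mm = 8.5 cm
RCF_original = 11.18 × 8.5 × (11.8)² = 11.18 × 8.5 × 139.24 ≈ 13,232 × g
Target RCF = 2.5 × 13,232 ≈ 33,080 × g
Your rotor: r = 23.7 / 2 = 11.85 cm
33,080 = 11.18 × 11.85 × (N/1000)²
(N/1000)² = 33,080 / 132.483 = 249.6924
N = 1000 × √249.6924 ≈ 15,801.7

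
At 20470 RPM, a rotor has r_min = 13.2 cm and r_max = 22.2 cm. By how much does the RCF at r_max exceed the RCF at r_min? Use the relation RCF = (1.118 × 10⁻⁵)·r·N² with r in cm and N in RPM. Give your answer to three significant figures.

≈ 42200 x g

ΔRCF = 1.118 × 10⁻⁵ × (r_max − r_min) × N² = 1.118 × 10⁻⁵ × 9.0 × 419,020,900 ≈ 42,161.9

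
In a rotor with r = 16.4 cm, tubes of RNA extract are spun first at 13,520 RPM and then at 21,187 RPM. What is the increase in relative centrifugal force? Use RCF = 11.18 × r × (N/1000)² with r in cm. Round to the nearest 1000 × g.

≈ 49000 ×g

RCF₁ = 11.18 × 16.4 × (13.52)² = 11.18 × 16.4 × 182.7904 ≈ 33,515 × g
RCF₂ = 11.18 × 16.4 × (21.187)² = 11.18 × 16.4 × 448.888969 ≈ 82,304.7 × g
Increase = 82,304.7 − 33,515 = 48,789.7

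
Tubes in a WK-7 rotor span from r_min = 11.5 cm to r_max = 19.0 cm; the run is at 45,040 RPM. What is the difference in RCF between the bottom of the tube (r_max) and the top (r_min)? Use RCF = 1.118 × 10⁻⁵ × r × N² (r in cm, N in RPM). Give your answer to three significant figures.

ΔRCF ≈ 170000 ×g

ΔRCF = 1.118 × 10⁻⁵ × (r_max − r_min) × N² = 1.118 × 10⁻⁵ × 7.5 × 2,028,601,600 ≈ 170,098.2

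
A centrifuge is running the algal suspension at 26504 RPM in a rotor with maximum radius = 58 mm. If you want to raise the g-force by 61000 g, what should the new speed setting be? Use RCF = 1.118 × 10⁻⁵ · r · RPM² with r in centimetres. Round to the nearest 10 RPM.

r = 58 mm = 5.8 cm
Current RCF = 1.118 × 10⁻⁵ × 5.8 × (26504)² = 1.118 × 10⁻⁵ × 5.8 × 702,462,016 ≈ 45,550.4 × g
Target RCF = 45,550.4 + 61,000 = 106,550.4 × g
N² = 106,550.4 / (6.4844 × 10⁻⁵) = 1,643,180,556
N ≈ √1,643,180,556 ≈ 40,536.2

≈ 40540 RPM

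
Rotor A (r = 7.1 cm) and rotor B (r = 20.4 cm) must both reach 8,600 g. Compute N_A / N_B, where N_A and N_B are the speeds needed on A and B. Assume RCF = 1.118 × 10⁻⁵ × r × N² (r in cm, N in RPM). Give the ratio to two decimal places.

At fixed RCF, N ∝ 1/√r, so N_A/N_B = √(r_B/r_A) = √(20.4/7.1) = √2.873239 = 1.6951.

1.70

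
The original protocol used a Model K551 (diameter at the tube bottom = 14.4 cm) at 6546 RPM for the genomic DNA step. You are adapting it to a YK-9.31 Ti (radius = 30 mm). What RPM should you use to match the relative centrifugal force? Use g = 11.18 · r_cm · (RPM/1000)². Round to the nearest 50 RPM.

Original rotor: r = 14.4 / 2 = 7.2 cm
RCF_original = 11.18 × 7.2 × (6.546)² = 11.18 × 7.2 × 42.850116 ≈ 3,449.3 × g
Your rotor: r = 30 mm = 3.0 cm
3,449.3 = 11.18 × 3 × (N/1000)²
(N/1000)² = 3,449.3 / 33.54 = 102.8414
N = 1000 × √102.8414 ≈ 10,141.1

≈ 10150 RPM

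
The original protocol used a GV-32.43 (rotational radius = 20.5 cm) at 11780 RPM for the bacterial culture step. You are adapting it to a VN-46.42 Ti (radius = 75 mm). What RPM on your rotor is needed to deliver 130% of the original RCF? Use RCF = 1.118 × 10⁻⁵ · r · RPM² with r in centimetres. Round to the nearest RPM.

≈ 22206 RPM

RCF = 1.118 × 10⁻⁵ × r × N²
RCF_original = 1.118 × 10⁻⁵ × 20.5 × (11780)² = 1.118 × 10⁻⁵ × 20.5 × 138,768,400 ≈ 31,804.3 × g
Target RCF = 1.3 × 31,804.3 ≈ 41,345.6 × g
Your rotor: r = 75 mm = 7.5 cm
41,345.6 = 1.118 × 10⁻⁵ × 7.5 × N²
N² = 41,345.6 / (8.385 × 10⁻⁵) = 493,090,042
N ≈ √493,090,042 ≈ 22,205.6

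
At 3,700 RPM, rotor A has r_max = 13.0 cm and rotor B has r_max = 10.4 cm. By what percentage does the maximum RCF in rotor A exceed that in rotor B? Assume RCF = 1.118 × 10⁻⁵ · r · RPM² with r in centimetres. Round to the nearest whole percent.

25%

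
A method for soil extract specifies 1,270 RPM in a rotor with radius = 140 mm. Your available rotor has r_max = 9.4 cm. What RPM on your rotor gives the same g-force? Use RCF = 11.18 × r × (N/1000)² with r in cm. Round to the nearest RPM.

Original rotor: r = 140 mm = 14.0 cm
RCF_original = 11.18 × 14 × (1.27)² = 11.18 × 14 × 1.6129 ≈ 252.5 × g
252.5 = 11.18 × 9.4 × (N/1000)²
(N/1000)² = 252.5 / 105.092 = 2.402657
N = 1000 × √2.402657 ≈ 1,550.1

≈ 1550 RPM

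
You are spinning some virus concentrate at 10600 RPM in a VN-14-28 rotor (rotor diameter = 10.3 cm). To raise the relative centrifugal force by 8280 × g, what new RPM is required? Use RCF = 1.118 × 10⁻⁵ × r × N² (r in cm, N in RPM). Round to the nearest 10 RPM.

r = 10.3 / 2 = 5.15 cm
Current RCF = 1.118 × 10⁻⁵ × 5.15 × (10600)² = 1.118 × 10⁻⁵ × 5.15 × 112,360,000 ≈ 6,469.4 × g
Target RCF = 6,469.4 + 8,280 = 14,749.4 × g
N² = 14,749.4 / (5.7577 × 10⁻⁵) = 256,168,262
N ≈ √256,168,262 ≈ 16,005.3

16010 RPM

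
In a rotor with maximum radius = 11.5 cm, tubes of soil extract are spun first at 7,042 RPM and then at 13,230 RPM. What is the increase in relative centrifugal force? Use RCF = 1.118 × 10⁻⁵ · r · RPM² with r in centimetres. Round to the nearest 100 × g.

≈ 16100 g

RCF₁ = 1.118 × 10⁻⁵ × 11.5 × (7042)² = 1.118 × 10⁻⁵ × 11.5 × 49,589,764 ≈ 6,375.8 × g
RCF₂ = 1.118 × 10⁻⁵ × 11.5 × (13230)² = 1.118 × 10⁻⁵ × 11.5 × 175,032,900 ≈ 22,504 × g
Increase = 22,504 − 6,375.8 = 16,128.2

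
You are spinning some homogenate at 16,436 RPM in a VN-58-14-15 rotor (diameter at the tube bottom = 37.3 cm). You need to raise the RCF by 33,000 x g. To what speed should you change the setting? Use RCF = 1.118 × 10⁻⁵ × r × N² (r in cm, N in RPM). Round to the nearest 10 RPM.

r = 37.3 / 2 = 18.65 cm
Current RCF = 1.118 × 10⁻⁵ × 18.65 × (16436)² = 1.118 × 10⁻⁵ × 18.65 × 270,142,096 ≈ 56,326.5 × g
Target RCF = 56,326.5 + 33,000 = 89,326.5 × g
N² = 89,326.5 / (20.8507 × 10⁻⁵) = 428,410,077
N ≈ √428,410,077 ≈ 20,698.1

20700 RPM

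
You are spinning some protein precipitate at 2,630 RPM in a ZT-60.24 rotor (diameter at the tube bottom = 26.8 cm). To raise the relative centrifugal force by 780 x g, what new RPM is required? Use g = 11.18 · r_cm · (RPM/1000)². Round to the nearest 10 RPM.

N₂ ≈ 3480 RPM

r = 26.8 / 2 = 13.4 cm
Current RCF = 11.18 × 13.4 × (2.63)² = 11.18 × 13.4 × 6.9169 ≈ 1,036.2 × g
Target RCF = 1,036.2 + 780 = 1,816.2 × g
(N/1000)² = 1,816.2 / 149.812 = 12.12319
N = 1000 × √12.12319 ≈ 3,481.8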